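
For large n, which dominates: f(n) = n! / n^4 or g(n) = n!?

g(n) = n! grows faster: the ratio n!/(n!/n^4) = n^4 -> infinity.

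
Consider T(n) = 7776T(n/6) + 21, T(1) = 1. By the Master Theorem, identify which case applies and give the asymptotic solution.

a=7776, b=6, f(n)=21.
log_6(7776) = 5 > 0.
Since f(n) = O(n^0) is polynomially smaller than n^5, Case 1 applies.
T(n) = Theta(n^5).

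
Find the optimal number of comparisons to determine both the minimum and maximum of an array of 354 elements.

Naive approach: 706 comparisons (353 for max + 353 for min).
Optimal: Compare elements in pairs first (floor(n/2) = 177 comparisons), then find max among winners and min among losers (176 comparisons each).
Total: ceil(3n/2) - 2 = 529 comparisons. An adversary argument shows this is also a lower bound.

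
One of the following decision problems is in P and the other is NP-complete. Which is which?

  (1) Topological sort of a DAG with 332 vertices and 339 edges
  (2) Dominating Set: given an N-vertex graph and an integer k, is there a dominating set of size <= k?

(1) is P: DFS-based topological sort runs in O(V+E).
(2) is NP-complete: reduces from Set Cover (with k part of the input).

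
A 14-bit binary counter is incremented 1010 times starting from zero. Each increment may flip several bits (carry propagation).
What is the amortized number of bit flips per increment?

Bit i flips on every 2^i-th increment, so over 1010 increments bit i flips floor(1010/2^i) times. Summing over i: total flips < 2 * 1010. Amortized: < 2 = O(1) per increment.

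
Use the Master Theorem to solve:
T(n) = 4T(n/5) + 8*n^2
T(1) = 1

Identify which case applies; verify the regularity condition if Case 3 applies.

a=4, b=5, f(n)=8*n^2.
log_5(4) = 0.8614 < 2.
f(n) = Omega(n^(0.8614+epsilon)) for some epsilon > 0, so Case 3 is the candidate.
Regularity: a*f(n/b) = 4*8*(n/5)^2 = (4/25)*8*n^2 <= c*f(n) with c = 4/25 < 1. Satisfied.
Case 3: T(n) = Theta(n^2).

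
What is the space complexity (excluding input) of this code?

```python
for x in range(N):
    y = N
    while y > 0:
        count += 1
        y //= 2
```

Space complexity: O(1).
Only a constant amount of auxiliary storage is used; nothing grows with n.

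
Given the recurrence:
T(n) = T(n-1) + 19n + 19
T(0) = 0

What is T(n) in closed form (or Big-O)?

Dominant term in sum is 19*sum(i, i=1..n) = 19*n*(n+1)/2 = O(n^2).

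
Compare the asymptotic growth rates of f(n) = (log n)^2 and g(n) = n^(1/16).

g(n) = n^(1/16) grows faster: any positive power of n dominates any polylog.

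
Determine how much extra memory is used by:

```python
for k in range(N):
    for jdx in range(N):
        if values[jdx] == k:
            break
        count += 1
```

Space complexity: O(1).
Only a constant amount of auxiliary storage is used; nothing grows with n.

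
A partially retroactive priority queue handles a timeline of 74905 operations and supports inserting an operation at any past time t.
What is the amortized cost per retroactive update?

Partially retroactive priority queues (Demaine-Iacono-Langerman) allow updates at past times with queries only at the present. With a balanced BST over the m = 74905 timeline events tracking bridges, each retroactive insert or delete is O(log m) amortized.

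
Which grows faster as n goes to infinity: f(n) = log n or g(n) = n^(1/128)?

g(n) = n^(1/128) grows faster: any positive power of n dominates log n.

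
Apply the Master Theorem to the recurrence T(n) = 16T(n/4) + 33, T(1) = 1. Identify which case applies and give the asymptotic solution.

a=16, b=4, f(n)=33.
log_4(16) = 2 > 0.
Since f(n) = O(n^0) is polynomially smaller than n^2, Case 1 applies.
T(n) = Theta(n^2).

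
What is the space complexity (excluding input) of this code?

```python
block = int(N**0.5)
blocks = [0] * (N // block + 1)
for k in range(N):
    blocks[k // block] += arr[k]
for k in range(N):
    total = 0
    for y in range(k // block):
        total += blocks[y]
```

Space complexity: O(sqrt(n)).
Storage scales with sqrt(n).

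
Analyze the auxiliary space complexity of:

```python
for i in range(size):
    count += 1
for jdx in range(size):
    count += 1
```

Space complexity: O(1).
Only a constant amount of auxiliary storage is used; nothing grows with n.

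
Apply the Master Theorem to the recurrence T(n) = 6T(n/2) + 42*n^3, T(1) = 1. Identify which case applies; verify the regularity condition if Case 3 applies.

a=6, b=2, f(n)=42*n^3.
log_2(6) = 2.585 < 3.
f(n) = Omega(n^(2.585+epsilon)) for some epsilon > 0, so Case 3 is the candidate.
Regularity: a*f(n/b) = 6*42*(n/2)^3 = (6/8)*42*n^3 <= c*f(n) with c = 6/8 < 1. Satisfied.
Case 3: T(n) = Theta(n^3).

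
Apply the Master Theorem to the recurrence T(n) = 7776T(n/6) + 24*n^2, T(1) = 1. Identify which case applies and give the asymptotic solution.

a=7776, b=6, f(n)=24*n^2.
log_6(7776) = 5 > 2.
Since f(n) = O(n^2) is polynomially smaller than n^5, Case 1 applies.
T(n) = Theta(n^5).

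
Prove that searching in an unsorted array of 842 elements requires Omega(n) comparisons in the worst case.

An adversary can always place the target in the last position checked. Until all 842 positions are examined, the target might be in any unchecked position. Therefore 842 comparisons are necessary.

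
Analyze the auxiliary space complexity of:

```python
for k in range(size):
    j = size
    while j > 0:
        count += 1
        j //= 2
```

Space complexity: O(1).
Only a constant amount of auxiliary storage is used; nothing grows with n.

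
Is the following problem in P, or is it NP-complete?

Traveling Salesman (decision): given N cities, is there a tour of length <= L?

This problem is NP-complete: reduces from Hamiltonian Cycle.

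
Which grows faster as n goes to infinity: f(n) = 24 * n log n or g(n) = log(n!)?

f(n) = 24 * n log n and g(n) = log(n!) are Theta of each other: Stirling: log(n!) = n log n - n + O(log n) = Theta(n log n); the constant 24 doesn't change the Theta class.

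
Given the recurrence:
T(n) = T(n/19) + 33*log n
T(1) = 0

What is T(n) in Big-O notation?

Each of the log_19(n) levels adds O(log n). T(n) = O(log^2 n).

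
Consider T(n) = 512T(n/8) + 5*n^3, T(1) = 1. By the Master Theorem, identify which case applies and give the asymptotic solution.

a=512, b=8, f(n)=5*n^3.
log_8(512) = 3, so n^(log_b(a)) = n^3.
f(n) = Theta(n^3), so Case 2 applies.
T(n) = Theta(n^3 log n).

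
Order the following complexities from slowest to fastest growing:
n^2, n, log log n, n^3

Ordered by growth rate: log log n < n < n^2 < n^3.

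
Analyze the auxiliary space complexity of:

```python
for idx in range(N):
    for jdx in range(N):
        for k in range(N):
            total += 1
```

Space complexity: O(1).
Only a constant amount of auxiliary storage is used; nothing grows with n.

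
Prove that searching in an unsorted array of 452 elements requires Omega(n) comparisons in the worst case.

An adversary can always place the target in the last position checked. Until all 452 positions are examined, the target might be in any unchecked position. Therefore 452 comparisons are necessary.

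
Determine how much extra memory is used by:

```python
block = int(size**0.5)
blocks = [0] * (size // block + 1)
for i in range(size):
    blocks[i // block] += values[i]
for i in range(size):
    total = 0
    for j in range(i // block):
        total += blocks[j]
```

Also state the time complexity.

Space complexity: O(sqrt(n)).
Storage scales with sqrt(n).
Time complexity: O(n * sqrt(n)).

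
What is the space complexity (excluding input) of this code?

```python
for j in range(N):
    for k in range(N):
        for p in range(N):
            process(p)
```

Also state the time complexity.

Space complexity: O(1).
Only a constant amount of auxiliary storage is used; nothing grows with n.
Time complexity: O(n^3).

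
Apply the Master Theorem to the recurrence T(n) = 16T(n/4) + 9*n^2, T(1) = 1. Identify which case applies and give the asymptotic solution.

a=16, b=4, f(n)=9*n^2.
log_4(16) = 2, so n^(log_b(a)) = n^2.
f(n) = Theta(n^2), so Case 2 applies.
T(n) = Theta(n^2 log n).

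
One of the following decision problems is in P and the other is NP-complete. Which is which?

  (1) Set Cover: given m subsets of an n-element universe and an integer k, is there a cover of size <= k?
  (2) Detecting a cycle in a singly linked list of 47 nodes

(1) is NP-complete: one of Karp's 21 NP-complete problems (with k part of the input).
(2) is P: Floyd's tortoise-and-hare runs in O(n) time, O(1) space.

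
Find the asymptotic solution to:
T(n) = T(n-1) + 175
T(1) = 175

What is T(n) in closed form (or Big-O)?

Unrolling: T(n) = T(n-1) + 175 = T(n-2) + 2*175 = ... = T(1) + (n-1)*175 = 175 + (n-1)*175 = 175n.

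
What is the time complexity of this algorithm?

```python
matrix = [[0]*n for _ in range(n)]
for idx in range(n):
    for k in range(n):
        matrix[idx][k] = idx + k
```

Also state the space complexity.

Time complexity: O(n^2).
Space complexity: O(n^2).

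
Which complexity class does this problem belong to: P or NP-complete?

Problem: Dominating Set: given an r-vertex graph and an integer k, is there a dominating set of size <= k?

This problem is NP-complete: reduces from Set Cover (with k part of the input).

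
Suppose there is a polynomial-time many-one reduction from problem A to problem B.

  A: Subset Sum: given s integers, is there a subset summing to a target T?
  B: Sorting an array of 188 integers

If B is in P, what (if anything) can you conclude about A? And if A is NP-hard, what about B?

A poly-time reduction A <=_p B means any A-instance can be transformed to a B-instance in poly time.
If B is in P: compose the reduction with B's poly-time algorithm to solve A in poly time, so A is in P.
If A is NP-hard: every NP problem reduces to A, which reduces to B; composing reductions, every NP problem reduces to B, so B is NP-hard.
(Here in fact A is NP-complete and B is in P, so no such reduction is known -- its existence would imply P = NP; the analysis concerns only what the assumed reduction would or would not let you conclude.)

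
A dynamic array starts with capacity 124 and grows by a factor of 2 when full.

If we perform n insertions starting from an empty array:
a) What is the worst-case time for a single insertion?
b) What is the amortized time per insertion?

(a) Worst-case single insertion: O(n) -- when the array is full at capacity c, the resize copies all c elements, and c can be Theta(n).
(b) Resizes happen at sizes 124, 248, 496, ... Total copy cost for n insertions: 124 + 248 + ... = O(n) (geometric series with ratio 1/2). Amortized cost per insertion: O(n)/n = O(1).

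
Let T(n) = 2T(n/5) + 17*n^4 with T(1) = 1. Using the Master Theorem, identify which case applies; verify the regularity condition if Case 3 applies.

a=2, b=5, f(n)=17*n^4.
log_5(2) = 0.4307 < 4.
f(n) = Omega(n^(0.4307+epsilon)) for some epsilon > 0, so Case 3 is the candidate.
Regularity: a*f(n/b) = 2*17*(n/5)^4 = (2/625)*17*n^4 <= c*f(n) with c = 2/625 < 1. Satisfied.
Case 3: T(n) = Theta(n^4).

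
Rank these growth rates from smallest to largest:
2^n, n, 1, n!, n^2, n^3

Ordered by growth rate: 1 < n < n^2 < n^3 < 2^n < n!.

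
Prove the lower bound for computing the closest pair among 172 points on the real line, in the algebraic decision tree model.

Reduction from element distinctness: given 172 reals, the closest-pair distance is 0 iff two are equal. Element distinctness has an Omega(n log n) lower bound in the algebraic decision tree model (Ben-Or). Therefore closest pair on a line also requires Omega(n log n). Sorting then a linear scan achieves this.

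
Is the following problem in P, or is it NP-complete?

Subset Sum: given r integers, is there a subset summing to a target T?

This problem is NP-complete: one of Karp's 21 NP-complete problems.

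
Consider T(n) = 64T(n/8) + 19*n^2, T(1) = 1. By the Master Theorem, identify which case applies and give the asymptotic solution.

a=64, b=8, f(n)=19*n^2.
log_8(64) = 2, so n^(log_b(a)) = n^2.
f(n) = Theta(n^2), so Case 2 applies.
T(n) = Theta(n^2 log n).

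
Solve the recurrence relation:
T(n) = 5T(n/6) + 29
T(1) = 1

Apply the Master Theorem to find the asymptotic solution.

a=5, b=6, f(n)=29. log_6(5) = 0.8982. Case 1 of Master Theorem: T(n) = O(n^0.8982).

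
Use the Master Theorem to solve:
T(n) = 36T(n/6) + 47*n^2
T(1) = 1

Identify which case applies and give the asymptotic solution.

a=36, b=6, f(n)=47*n^2.
log_6(36) = 2, so n^(log_b(a)) = n^2.
f(n) = Theta(n^2), so Case 2 applies.
T(n) = Theta(n^2 log n).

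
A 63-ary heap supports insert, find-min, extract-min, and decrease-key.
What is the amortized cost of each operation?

The 63-ary heap has height O(log_63 n). Insert sifts up: O(log_63 n). Find-min reads the root: O(1). Extract-min sifts down comparing 63 children per level: O(63 * log_63 n). Decrease-key sifts up: O(log_63 n).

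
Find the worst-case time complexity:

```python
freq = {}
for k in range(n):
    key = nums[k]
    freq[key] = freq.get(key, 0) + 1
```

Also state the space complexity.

Time complexity: O(n).
Space complexity: O(n).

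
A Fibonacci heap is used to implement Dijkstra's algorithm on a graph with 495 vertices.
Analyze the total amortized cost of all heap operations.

Dijkstra performs 495 insert, 495 extract-min, and at most E decrease-key operations. With Fibonacci heap: insert O(1) amortized, extract-min O(log n) amortized, decrease-key O(1) amortized. Total with n = 495: O(n * 1 + n * log n + E * 1) = O(n log n + E).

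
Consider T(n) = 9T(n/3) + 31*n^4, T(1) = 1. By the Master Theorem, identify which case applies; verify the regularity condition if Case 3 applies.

a=9, b=3, f(n)=31*n^4.
log_3(9) = 2 < 4.
f(n) = Omega(n^(2+epsilon)) for some epsilon > 0, so Case 3 is the candidate.
Regularity: a*f(n/b) = 9*31*(n/3)^4 = (9/81)*31*n^4 <= c*f(n) with c = 9/81 < 1. Satisfied.
Case 3: T(n) = Theta(n^4).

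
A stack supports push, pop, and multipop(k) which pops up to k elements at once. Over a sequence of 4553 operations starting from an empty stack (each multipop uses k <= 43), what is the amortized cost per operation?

Each element is pushed exactly once and popped at most once (whether by pop or as part of a multipop). So the total number of individual pops over the whole sequence is at most the number of pushes, which is at most 4553. Total work <= 2 * 4553, hence O(1) amortized per operation.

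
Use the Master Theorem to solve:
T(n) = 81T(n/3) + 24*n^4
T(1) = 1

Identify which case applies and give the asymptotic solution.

a=81, b=3, f(n)=24*n^4.
log_3(81) = 4, so n^(log_b(a)) = n^4.
f(n) = Theta(n^4), so Case 2 applies.
T(n) = Theta(n^4 log n).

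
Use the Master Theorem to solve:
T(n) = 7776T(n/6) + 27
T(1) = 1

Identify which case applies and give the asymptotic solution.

a=7776, b=6, f(n)=27.
log_6(7776) = 5 > 0.
Since f(n) = O(n^0) is polynomially smaller than n^5, Case 1 applies.
T(n) = Theta(n^5).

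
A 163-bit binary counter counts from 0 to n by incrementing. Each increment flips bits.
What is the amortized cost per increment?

Bit i flips every 2^i increments. Total flips over n increments: sum_{i=0}^{163} n/2^i < 2n. Amortized cost: 2n/n = O(1).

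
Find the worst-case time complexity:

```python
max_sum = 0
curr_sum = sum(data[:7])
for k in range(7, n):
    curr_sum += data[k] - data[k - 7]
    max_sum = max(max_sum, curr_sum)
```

Time complexity: O(n).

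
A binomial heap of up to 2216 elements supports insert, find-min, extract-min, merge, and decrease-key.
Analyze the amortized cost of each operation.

A binomial heap with n <= 2216 elements has at most floor(log_2 2216) + 1 = 12 trees. Using potential Phi = number of trees: Insert adds one tree, but cascading merges reduce count -- amortized O(1). Find-min reads the cached minimum pointer: O(1). Extract-min creates O(log n) new trees: O(log n). Merge combines tree lists: O(log n). Decrease-key sifts the element up its tree of height <= log n: O(log n).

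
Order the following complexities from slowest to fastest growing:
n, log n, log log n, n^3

Ordered by growth rate: log log n < log n < n < n^3.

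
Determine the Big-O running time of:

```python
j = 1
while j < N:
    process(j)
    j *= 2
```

Time complexity: O(log n).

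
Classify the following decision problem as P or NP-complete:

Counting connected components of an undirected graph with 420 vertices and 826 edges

This problem is in P: BFS/DFS visits each vertex and edge once: O(V+E).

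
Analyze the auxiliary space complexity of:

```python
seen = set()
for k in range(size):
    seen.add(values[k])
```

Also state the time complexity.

Space complexity: O(n).
Auxiliary storage grows linearly with the input size n in the worst case.
Time complexity: O(n).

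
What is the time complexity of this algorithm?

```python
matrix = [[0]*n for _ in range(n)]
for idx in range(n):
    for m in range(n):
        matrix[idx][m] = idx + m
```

Time complexity: O(n^2).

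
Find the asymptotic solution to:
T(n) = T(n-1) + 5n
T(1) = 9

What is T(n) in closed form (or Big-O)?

Unrolling: T(n) = 9 + 5*(2 + 3 + ... + n) = 9 + 5*(n(n+1)/2 - 1) = O(n^2).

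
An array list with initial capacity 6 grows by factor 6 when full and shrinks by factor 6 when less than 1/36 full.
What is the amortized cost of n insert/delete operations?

Using potential function Phi = |6*size - capacity|. Resizing costs are offset by potential release. Amortized O(1) per operation.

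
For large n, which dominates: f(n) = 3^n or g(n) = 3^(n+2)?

f(n) = 3^n and g(n) = 3^(n+2) are Theta of each other: 3^(n+2) = 3^2 * 3^n = Theta(3^n).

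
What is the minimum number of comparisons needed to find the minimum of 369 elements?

Finding the minimum requires 368 comparisons, identical reasoning to finding the maximum. Each comparison eliminates one candidate.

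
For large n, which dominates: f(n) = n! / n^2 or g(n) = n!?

g(n) = n! grows faster: the ratio n!/(n!/n^2) = n^2 -> infinity.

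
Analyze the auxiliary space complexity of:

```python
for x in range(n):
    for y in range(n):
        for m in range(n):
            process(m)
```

Space complexity: O(1).
Only a constant amount of auxiliary storage is used; nothing grows with n.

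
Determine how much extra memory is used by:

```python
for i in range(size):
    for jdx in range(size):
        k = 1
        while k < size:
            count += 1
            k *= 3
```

Space complexity: O(1).
Only a constant amount of auxiliary storage is used; nothing grows with n.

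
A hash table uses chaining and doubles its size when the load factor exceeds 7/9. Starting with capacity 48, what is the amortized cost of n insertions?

Rehashing occurs when load exceeds 7/9. Total rehash cost is geometric series summing to O(n). Each insertion itself is O(1). Amortized: O(1).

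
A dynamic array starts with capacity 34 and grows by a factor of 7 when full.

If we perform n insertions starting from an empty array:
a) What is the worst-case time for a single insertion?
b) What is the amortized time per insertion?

(a) Worst-case single insertion: O(n) -- when the array is full at capacity c, the resize copies all c elements, and c can be Theta(n).
(b) Resizes happen at sizes 34, 238, 1666, ... Total copy cost for n insertions: 34 + 238 + ... = O(n) (geometric series with ratio 1/7). Amortized cost per insertion: O(n)/n = O(1).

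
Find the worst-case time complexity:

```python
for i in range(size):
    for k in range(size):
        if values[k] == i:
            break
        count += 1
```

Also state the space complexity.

Time complexity: O(n^2).
Space complexity: O(1).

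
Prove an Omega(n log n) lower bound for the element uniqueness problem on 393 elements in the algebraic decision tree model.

In the algebraic decision tree model, element uniqueness on 393 elements is equivalent to determining which cell of an arrangement of C(393,2) = 77028 hyperplanes x_i = x_j contains the input point. Ben-Or's theorem shows this requires Omega(n log n).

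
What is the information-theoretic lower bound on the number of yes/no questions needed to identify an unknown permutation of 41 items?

There are 41! = 33452526613163807108170062053440751665152000000000 permutations. Each yes/no question gives at most 1 bit, so at least ceil(log_2(33452526613163807108170062053440751665152000000000)) = 165 questions are needed.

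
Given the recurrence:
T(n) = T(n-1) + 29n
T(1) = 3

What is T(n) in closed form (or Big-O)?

Unrolling: T(n) = 3 + 29*(2 + 3 + ... + n) = 3 + 29*(n(n+1)/2 - 1) = O(n^2).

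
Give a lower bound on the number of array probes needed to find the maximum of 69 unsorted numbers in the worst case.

Adversary: any unprobed cell could hold a value larger than everything seen so far. If fewer than 69 cells are probed, the adversary places the max in an unprobed cell. So all 69 cells must be examined; together with 69-1 comparisons this is tight.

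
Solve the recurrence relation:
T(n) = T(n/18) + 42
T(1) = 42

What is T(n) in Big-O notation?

Each step divides n by 18 and adds 42. After log_18(n) steps, T(n) = O(log n).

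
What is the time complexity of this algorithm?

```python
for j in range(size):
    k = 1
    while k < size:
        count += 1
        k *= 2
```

Time complexity: O(n log n).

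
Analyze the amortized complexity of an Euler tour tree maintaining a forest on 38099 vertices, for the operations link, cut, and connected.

An Euler tour tree stores each tree's Euler tour as a balanced BST keyed by tour position. On 38099 vertices: link concatenates two tours via O(1) splits/joins of size <= 2*38099 (O(log n)); cut splits the tour at the two occurrences of the edge (O(log n)); connected compares BST roots (O(log n) to find the root). All O(log n) amortized.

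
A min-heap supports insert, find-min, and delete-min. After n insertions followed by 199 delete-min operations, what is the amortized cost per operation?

Insert takes O(log n) worst case. Delete-min takes O(log n). Over a sequence of n inserts and 199 delete-mins, total cost is O((n + 199) log n). Amortized per operation: O(log n).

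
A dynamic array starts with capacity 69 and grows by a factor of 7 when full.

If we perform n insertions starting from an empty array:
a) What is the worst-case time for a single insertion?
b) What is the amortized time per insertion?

(a) Worst-case single insertion: O(n) -- when the array is full at capacity c, the resize copies all c elements, and c can be Theta(n).
(b) Resizes happen at sizes 69, 483, 3381, ... Total copy cost for n insertions: 69 + 483 + ... = O(n) (geometric series with ratio 1/7). Amortized cost per insertion: O(n)/n = O(1).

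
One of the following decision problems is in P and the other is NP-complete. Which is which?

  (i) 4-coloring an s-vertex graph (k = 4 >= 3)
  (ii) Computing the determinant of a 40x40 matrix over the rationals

(i) is NP-complete: graph k-coloring for k>=3 is NP-complete by reduction from 3-SAT.
(ii) is P: Gaussian elimination runs in O(n^3).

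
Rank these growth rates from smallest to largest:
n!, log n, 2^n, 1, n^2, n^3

Ordered by growth rate: 1 < log n < n^2 < n^3 < 2^n < n!.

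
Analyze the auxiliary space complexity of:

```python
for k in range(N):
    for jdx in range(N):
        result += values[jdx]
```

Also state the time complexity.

Space complexity: O(1).
Only a constant amount of auxiliary storage is used; nothing grows with n.
Time complexity: O(n^2).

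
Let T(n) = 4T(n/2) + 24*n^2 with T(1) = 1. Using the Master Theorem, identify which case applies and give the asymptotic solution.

a=4, b=2, f(n)=24*n^2.
log_2(4) = 2, so n^(log_b(a)) = n^2.
f(n) = Theta(n^2), so Case 2 applies.
T(n) = Theta(n^2 log n).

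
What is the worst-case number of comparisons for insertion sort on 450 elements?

Insertion sort on reverse-sorted input: 1 + 2 + ... + (450-1) = 101025 comparisons.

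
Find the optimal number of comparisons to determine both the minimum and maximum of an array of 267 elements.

Naive approach: 532 comparisons (266 for max + 266 for min).
Optimal: Compare elements in pairs first (floor(n/2) = 133 comparisons), then find max among winners and min among losers (133 comparisons each).
Total: ceil(3n/2) - 2 = 399 comparisons. An adversary argument shows this is also a lower bound.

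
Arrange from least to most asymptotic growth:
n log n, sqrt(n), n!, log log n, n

Ordered by growth rate: log log n < sqrt(n) < n < n log n < n!.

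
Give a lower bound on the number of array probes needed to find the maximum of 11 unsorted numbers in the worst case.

Adversary: any unprobed cell could hold a value larger than everything seen so far. If fewer than 11 cells are probed, the adversary places the max in an unprobed cell. So all 11 cells must be examined; together with 11-1 comparisons this is tight.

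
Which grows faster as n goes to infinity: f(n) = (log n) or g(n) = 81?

f(n) = (log n) grows faster: any unbounded function dominates a constant.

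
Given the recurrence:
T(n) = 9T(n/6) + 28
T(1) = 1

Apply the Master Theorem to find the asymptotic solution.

a=9, b=6, f(n)=28. log_6(9) = 1.226. Case 1 of Master Theorem: T(n) = O(n^1.226).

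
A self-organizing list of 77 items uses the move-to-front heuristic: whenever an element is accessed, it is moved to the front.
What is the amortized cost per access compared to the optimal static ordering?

With potential Phi = number of inversions between the MTF list and the optimal static list (at most C(77,2)), each access has amortized cost at most 2 * (cost under optimal static ordering). This is the move-to-front 2-competitiveness result.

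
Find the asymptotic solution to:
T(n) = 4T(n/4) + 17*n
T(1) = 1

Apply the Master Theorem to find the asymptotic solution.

a=4, b=4, f(n)=17*n. log_4(4) = 1. Case 2: T(n) = O(n log n).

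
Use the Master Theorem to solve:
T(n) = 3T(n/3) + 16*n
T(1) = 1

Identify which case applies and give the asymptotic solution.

a=3, b=3, f(n)=16*n.
log_3(3) = 1, so n^(log_b(a)) = n.
f(n) = Theta(n), so Case 2 applies.
T(n) = Theta(n log n).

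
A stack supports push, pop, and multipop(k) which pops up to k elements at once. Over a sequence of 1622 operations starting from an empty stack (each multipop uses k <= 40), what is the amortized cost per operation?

Each element is pushed exactly once and popped at most once (whether by pop or as part of a multipop). So the total number of individual pops over the whole sequence is at most the number of pushes, which is at most 1622. Total work <= 2 * 1622, hence O(1) amortized per operation.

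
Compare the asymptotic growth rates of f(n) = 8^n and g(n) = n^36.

f(n) = 8^n grows faster: any exponential with base > 1 dominates every polynomial.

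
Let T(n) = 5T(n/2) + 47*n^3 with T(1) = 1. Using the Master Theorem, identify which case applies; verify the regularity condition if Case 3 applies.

a=5, b=2, f(n)=47*n^3.
log_2(5) = 2.322 < 3.
f(n) = Omega(n^(2.322+epsilon)) for some epsilon > 0, so Case 3 is the candidate.
Regularity: a*f(n/b) = 5*47*(n/2)^3 = (5/8)*47*n^3 <= c*f(n) with c = 5/8 < 1. Satisfied.
Case 3: T(n) = Theta(n^3).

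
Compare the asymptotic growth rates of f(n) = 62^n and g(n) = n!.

g(n) = n! grows faster: n!/62^n -> infinity by Stirling.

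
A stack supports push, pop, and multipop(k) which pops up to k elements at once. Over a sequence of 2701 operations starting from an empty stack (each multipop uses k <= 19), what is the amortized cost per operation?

Each element is pushed exactly once and popped at most once (whether by pop or as part of a multipop). So the total number of individual pops over the whole sequence is at most the number of pushes, which is at most 2701. Total work <= 2 * 2701, hence O(1) amortized per operation.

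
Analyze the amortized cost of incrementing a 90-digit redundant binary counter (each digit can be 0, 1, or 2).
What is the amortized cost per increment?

A redundant counter on 90 digits allows digit values 0, 1, 2. Increment adds 1 to the least significant digit and carries any 2 to a 0 plus +1 on the next digit. With potential Phi = (number of 2-digits), each increment does O(1) actual work plus a chain of carries, each of which decreases Phi by 1. Amortized O(1).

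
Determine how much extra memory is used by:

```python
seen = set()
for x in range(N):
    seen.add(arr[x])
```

Space complexity: O(n).
Auxiliary storage grows linearly with the input size n in the worst case.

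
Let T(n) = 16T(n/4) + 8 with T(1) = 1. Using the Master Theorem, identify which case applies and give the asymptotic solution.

a=16, b=4, f(n)=8.
log_4(16) = 2 > 0.
Since f(n) = O(n^0) is polynomially smaller than n^2, Case 1 applies.
T(n) = Theta(n^2).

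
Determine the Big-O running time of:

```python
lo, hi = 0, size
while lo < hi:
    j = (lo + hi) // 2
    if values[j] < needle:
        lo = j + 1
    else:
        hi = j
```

Time complexity: O(log n).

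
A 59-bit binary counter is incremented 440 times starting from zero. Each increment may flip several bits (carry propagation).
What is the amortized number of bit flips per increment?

Bit i flips on every 2^i-th increment, so over 440 increments bit i flips floor(440/2^i) times. Summing over i: total flips < 2 * 440. Amortized: < 2 = O(1) per increment.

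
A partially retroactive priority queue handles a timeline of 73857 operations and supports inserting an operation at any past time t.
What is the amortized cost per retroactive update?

Partially retroactive priority queues (Demaine-Iacono-Langerman) allow updates at past times with queries only at the present. With a balanced BST over the m = 73857 timeline events tracking bridges, each retroactive insert or delete is O(log m) amortized.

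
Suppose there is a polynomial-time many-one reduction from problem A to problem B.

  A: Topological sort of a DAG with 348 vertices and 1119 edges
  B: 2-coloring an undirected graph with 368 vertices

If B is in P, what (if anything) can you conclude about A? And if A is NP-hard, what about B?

A poly-time reduction A <=_p B means any A-instance can be transformed to a B-instance in poly time.
If B is in P: compose the reduction with B's poly-time algorithm to solve A in poly time, so A is in P.
If A is NP-hard: every NP problem reduces to A, which reduces to B; composing reductions, every NP problem reduces to B, so B is NP-hard.
(Here in fact A is P and B is P.)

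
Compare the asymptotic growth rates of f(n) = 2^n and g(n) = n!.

g(n) = n! grows faster: by Stirling n! ~ (n/e)^n sqrt(2*pi*n); (n/e)^n eventually dominates 2^n.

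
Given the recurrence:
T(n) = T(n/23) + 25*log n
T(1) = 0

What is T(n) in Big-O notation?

Each of the log_23(n) levels adds O(log n). T(n) = O(log^2 n).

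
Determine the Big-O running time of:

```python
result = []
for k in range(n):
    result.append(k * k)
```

Time complexity: O(n).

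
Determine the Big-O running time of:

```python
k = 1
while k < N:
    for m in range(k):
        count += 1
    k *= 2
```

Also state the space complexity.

Time complexity: O(n).
Space complexity: O(1).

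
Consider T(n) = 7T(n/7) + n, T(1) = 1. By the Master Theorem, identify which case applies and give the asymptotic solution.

a=7, b=7, f(n)=n.
log_7(7) = 1, so n^(log_b(a)) = n.
f(n) = Theta(n), so Case 2 applies.
T(n) = Theta(n log n).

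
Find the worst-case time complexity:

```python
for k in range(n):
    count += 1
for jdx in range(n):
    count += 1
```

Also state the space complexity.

Time complexity: O(n).
Space complexity: O(1).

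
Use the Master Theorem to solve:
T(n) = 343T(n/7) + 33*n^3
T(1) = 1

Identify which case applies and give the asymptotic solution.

a=343, b=7, f(n)=33*n^3.
log_7(343) = 3, so n^(log_b(a)) = n^3.
f(n) = Theta(n^3), so Case 2 applies.
T(n) = Theta(n^3 log n).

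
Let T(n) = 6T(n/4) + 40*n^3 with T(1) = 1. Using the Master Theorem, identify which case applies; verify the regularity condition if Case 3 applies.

a=6, b=4, f(n)=40*n^3.
log_4(6) = 1.292 < 3.
f(n) = Omega(n^(1.292+epsilon)) for some epsilon > 0, so Case 3 is the candidate.
Regularity: a*f(n/b) = 6*40*(n/4)^3 = (6/64)*40*n^3 <= c*f(n) with c = 6/64 < 1. Satisfied.
Case 3: T(n) = Theta(n^3).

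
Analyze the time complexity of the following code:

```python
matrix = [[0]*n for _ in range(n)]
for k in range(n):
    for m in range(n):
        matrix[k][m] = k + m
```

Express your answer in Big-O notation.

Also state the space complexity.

Time complexity: O(n^2).
Space complexity: O(n^2).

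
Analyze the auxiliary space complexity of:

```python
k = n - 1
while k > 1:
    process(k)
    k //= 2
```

Space complexity: O(1).
Only a constant amount of auxiliary storage is used; nothing grows with n.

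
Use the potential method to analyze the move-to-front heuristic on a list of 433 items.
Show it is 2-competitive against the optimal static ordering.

Let Phi = number of inversions between the MTF list and the optimal static list (0 <= Phi <= C(433,2)). Accessing an element at MTF position k and optimal position j: the move-to-front destroys all k-1 inversions in front of it that are not in front in optimal (>= k-j of them) and creates at most j-1 new ones. Amortized cost <= k + (j-1) - (k-j) = 2j - 1 <= 2 * optimal cost.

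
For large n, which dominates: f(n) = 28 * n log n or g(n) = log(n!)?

f(n) = 28 * n log n and g(n) = log(n!) are Theta of each other: Stirling: log(n!) = n log n - n + O(log n) = Theta(n log n); the constant 28 doesn't change the Theta class.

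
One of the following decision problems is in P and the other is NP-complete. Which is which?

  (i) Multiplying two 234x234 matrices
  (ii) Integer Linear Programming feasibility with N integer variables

(i) is P: the schoolbook algorithm runs in O(n^3).
(ii) is NP-complete: ILP feasibility is NP-complete (LP relaxation is in P).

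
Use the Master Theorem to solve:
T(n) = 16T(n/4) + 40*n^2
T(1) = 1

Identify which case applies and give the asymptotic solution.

a=16, b=4, f(n)=40*n^2.
log_4(16) = 2, so n^(log_b(a)) = n^2.
f(n) = Theta(n^2), so Case 2 applies.
T(n) = Theta(n^2 log n).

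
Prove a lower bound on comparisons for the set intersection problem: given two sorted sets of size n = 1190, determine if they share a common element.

For two sorted arrays of size n = 1190, any correct algorithm must examine Omega(n) elements. If fewer are examined, an adversary places a common element in an unexamined gap. A merge-based scan achieves O(n), so the bound is tight.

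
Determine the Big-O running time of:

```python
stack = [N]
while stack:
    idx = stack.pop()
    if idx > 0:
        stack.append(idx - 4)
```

Time complexity: O(n).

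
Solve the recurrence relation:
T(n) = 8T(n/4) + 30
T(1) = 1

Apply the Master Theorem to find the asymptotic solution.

a=8, b=4, f(n)=30. log_4(8) = 1.5. Case 1 of Master Theorem: T(n) = O(n^1.5).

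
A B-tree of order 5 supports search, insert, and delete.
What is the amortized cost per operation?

B-tree of order 5 has height O(log_5 n). Each operation traverses the tree height. Splits during insert and merges during delete are O(1) each and occur at most once per level. Total cost per operation: O(log_5 n).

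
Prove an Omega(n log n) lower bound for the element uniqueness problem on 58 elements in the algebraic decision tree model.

In the algebraic decision tree model, element uniqueness on 58 elements is equivalent to determining which cell of an arrangement of C(58,2) = 1653 hyperplanes x_i = x_j contains the input point. Ben-Or's theorem shows this requires Omega(n log n).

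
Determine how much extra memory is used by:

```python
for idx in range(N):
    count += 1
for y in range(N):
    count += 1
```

Space complexity: O(1).
Only a constant amount of auxiliary storage is used; nothing grows with n.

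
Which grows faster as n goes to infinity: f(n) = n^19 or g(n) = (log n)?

f(n) = n^19 grows faster: any positive polynomial dominates any polylog.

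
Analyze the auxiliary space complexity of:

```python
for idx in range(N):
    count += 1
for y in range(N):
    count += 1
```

Space complexity: O(1).
Only a constant amount of auxiliary storage is used; nothing grows with n.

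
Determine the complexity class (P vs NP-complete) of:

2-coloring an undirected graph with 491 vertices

This problem is in P: 2-coloring is bipartiteness testing via BFS, O(V+E).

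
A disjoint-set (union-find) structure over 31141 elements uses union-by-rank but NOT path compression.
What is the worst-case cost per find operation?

Union-by-rank alone keeps every tree's height <= log_2(31141) ~= 14.9. Each find traverses from a node to its root, costing O(height) = O(log n). Without path compression this bound is tight.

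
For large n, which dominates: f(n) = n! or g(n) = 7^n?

f(n) = n! grows faster: by Stirling n! ~ (n/e)^n sqrt(2*pi*n); (n/e)^n eventually dominates 7^n.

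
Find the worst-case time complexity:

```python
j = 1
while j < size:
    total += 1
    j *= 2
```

Time complexity: O(log n).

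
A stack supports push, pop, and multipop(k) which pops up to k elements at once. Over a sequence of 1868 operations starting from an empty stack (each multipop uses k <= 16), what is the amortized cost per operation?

Each element is pushed exactly once and popped at most once (whether by pop or as part of a multipop). So the total number of individual pops over the whole sequence is at most the number of pushes, which is at most 1868. Total work <= 2 * 1868, hence O(1) amortized per operation.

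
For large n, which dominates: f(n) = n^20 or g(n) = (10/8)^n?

g(n) = (10/8)^n grows faster: (10/8)^n is exponential with base 10/8 > 1, dominating every polynomial.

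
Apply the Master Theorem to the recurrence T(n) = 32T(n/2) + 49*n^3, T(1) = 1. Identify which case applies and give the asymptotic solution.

a=32, b=2, f(n)=49*n^3.
log_2(32) = 5 > 3.
Since f(n) = O(n^3) is polynomially smaller than n^5, Case 1 applies.
T(n) = Theta(n^5).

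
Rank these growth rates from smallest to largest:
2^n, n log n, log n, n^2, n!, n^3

Ordered by growth rate: log n < n log n < n^2 < n^3 < 2^n < n!.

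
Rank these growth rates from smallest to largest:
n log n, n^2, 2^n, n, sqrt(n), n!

Ordered by growth rate: sqrt(n) < n < n log n < n^2 < 2^n < n!.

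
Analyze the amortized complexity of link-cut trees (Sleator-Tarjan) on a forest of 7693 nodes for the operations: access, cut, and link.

Link-cut trees represent the forest using splay trees over preferred paths. With potential Phi = sum over nodes of log(size of virtual subtree), each access on 7693 nodes is O(log 7693) = O(log n) amortized by the splay-tree access lemma. Cut and link are O(1) plus one access.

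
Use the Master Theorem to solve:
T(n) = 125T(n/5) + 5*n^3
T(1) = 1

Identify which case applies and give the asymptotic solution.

a=125, b=5, f(n)=5*n^3.
log_5(125) = 3, so n^(log_b(a)) = n^3.
f(n) = Theta(n^3), so Case 2 applies.
T(n) = Theta(n^3 log n).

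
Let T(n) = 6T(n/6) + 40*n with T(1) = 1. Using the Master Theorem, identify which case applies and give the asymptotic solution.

a=6, b=6, f(n)=40*n.
log_6(6) = 1, so n^(log_b(a)) = n.
f(n) = Theta(n), so Case 2 applies.
T(n) = Theta(n log n).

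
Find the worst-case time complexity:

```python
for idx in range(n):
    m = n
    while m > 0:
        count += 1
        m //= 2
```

Time complexity: O(n log n).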